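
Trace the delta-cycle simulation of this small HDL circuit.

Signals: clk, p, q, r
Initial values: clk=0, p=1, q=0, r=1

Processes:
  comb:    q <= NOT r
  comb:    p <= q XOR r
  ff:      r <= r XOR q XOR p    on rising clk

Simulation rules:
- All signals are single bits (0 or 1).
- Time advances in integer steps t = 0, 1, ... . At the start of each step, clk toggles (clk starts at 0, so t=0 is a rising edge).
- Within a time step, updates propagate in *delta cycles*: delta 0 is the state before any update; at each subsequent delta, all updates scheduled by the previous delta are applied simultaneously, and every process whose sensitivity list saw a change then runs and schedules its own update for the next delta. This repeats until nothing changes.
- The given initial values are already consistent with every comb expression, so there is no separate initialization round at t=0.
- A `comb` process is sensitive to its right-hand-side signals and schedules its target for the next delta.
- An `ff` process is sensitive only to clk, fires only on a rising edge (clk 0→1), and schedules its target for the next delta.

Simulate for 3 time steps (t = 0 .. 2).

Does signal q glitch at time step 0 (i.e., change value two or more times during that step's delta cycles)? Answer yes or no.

t=0 Δ0: q=0 clk=0 p=1 r=1
  Δ1: clk:0→1
  Δ2: r:1→0
  Δ3: q:0→1, p:1→0
  Δ4: p:0→1
  (4Δ to stable)
t=1 Δ0: q=1 clk=1 p=1 r=0
  Δ1: clk:1→0
  (1Δ to stable)
t=2 Δ0: q=1 clk=0 p=1 r=0
  Δ1: clk:0→1
  (1Δ to stable)

no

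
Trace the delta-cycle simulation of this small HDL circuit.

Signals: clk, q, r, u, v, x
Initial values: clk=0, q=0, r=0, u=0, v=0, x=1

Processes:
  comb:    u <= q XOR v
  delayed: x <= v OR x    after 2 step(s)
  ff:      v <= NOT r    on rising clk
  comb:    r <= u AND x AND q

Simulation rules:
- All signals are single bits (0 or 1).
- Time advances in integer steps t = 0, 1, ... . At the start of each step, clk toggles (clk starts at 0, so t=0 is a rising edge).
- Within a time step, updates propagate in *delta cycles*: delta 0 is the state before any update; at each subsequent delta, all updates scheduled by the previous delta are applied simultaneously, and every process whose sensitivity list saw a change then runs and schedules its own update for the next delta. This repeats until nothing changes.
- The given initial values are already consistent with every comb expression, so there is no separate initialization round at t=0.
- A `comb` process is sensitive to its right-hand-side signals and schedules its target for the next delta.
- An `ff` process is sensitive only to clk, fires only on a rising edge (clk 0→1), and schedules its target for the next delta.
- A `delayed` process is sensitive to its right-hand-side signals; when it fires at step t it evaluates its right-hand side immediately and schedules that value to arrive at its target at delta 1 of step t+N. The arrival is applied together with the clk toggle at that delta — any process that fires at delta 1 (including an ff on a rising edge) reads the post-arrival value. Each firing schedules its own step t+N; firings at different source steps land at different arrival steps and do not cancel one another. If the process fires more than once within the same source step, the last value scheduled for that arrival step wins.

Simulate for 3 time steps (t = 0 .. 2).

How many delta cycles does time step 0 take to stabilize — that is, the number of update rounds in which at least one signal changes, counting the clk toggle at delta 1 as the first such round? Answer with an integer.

3

[bits: q,v,clk,u,r,x]
t=0: Δ0=000001 Δ1=001001 Δ2=011001 Δ3=011101 | 3Δ
t=1: Δ0=011101 Δ1=010101 | 1Δ
t=2: Δ0=010101 Δ1=011101 | 1Δ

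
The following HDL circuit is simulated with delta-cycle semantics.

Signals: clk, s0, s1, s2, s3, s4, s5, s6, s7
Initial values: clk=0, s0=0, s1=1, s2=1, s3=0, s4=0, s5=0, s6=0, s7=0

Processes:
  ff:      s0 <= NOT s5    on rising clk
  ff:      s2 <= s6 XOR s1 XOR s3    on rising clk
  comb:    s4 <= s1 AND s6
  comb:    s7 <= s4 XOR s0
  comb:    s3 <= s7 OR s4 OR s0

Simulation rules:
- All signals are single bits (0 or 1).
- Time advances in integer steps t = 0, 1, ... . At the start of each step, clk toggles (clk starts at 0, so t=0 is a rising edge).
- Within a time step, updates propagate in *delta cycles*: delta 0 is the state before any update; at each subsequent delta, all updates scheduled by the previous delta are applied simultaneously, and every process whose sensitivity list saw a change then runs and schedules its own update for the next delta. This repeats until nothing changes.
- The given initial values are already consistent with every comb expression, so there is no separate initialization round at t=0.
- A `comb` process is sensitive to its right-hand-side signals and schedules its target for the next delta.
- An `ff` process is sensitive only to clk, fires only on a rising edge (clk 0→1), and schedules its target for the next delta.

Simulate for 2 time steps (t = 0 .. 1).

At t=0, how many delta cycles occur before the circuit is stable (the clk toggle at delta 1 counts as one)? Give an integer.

t0.Δ0 clk=0 s7=0 s2=1 s0=0 s3=0 s5=0 s4=0 s1=1 s6=0
t0.Δ1 clk=1 s7=0 s2=1 s0=0 s3=0 s5=0 s4=0 s1=1 s6=0
t0.Δ2 clk=1 s7=0 s2=1 s0=1 s3=0 s5=0 s4=0 s1=1 s6=0
t0.Δ3 clk=1 s7=1 s2=1 s0=1 s3=1 s5=0 s4=0 s1=1 s6=0
t1.Δ0 clk=1 s7=1 s2=1 s0=1 s3=1 s5=0 s4=0 s1=1 s6=0
t1.Δ1 clk=0 s7=1 s2=1 s0=1 s3=1 s5=0 s4=0 s1=1 s6=0

3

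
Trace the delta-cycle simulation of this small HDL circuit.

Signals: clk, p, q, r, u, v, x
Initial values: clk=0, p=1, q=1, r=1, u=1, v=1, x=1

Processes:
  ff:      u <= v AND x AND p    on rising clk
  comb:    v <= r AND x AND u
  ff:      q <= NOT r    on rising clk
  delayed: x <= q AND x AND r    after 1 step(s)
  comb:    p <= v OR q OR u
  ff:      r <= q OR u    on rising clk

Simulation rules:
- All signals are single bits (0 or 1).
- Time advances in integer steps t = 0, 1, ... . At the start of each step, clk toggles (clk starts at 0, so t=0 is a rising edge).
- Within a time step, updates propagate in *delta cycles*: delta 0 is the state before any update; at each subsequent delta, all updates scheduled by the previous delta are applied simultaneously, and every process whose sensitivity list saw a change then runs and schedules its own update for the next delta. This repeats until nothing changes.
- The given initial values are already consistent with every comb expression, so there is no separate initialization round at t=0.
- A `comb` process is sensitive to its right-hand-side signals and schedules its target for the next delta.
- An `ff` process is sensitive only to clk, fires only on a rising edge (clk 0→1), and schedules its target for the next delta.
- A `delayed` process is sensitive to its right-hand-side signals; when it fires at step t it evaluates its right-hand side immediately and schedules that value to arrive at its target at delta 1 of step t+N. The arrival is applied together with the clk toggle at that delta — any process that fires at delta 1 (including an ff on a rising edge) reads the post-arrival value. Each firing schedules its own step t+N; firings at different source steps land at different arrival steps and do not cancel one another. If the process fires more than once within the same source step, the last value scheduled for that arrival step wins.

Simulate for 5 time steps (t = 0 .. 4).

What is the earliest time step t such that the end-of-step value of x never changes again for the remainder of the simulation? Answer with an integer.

[bits: x,q,u,clk,r,v,p]
t=0: Δ0=1110111 Δ1=1111111 Δ2=1011111 | 2Δ
t=1: Δ0=1011111 Δ1=0010111 Δ2=0010101 | 2Δ
t=2: Δ0=0010101 Δ1=0011101 Δ2=0001101 Δ3=0001100 | 3Δ
t=3: Δ0=0001100 Δ1=0000100 | 1Δ
t=4: Δ0=0000100 Δ1=0001100 Δ2=0001000 | 2Δ

1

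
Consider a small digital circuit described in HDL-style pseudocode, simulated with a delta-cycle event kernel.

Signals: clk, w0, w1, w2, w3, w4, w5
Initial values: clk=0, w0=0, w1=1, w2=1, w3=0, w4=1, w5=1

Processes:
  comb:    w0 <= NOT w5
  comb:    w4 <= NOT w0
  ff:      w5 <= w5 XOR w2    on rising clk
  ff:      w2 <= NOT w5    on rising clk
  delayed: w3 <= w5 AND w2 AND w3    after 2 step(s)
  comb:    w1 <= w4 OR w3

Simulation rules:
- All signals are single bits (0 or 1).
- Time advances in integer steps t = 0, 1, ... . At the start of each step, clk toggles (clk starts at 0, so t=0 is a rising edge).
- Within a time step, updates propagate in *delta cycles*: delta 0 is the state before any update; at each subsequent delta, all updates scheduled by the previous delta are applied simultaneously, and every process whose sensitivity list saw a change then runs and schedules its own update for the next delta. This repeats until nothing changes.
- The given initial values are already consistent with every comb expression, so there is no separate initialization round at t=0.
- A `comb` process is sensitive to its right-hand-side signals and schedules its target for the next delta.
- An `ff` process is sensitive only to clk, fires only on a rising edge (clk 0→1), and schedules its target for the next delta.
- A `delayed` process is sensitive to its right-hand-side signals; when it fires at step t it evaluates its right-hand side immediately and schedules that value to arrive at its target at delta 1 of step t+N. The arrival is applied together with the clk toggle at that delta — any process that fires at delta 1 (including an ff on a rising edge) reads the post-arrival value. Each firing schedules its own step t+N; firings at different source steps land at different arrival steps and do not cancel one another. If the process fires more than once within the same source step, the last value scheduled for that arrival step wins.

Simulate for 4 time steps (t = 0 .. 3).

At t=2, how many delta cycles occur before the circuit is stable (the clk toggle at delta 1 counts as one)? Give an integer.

[bits: clk,w3,w4,w5,w0,w1,w2]
t=0: Δ0=0011011 Δ1=1011011 Δ2=1010010 Δ3=1010110 Δ4=1000110 Δ5=1000100 | 5Δ
t=1: Δ0=1000100 Δ1=0000100 | 1Δ
t=2: Δ0=0000100 Δ1=1000100 Δ2=1000101 | 2Δ
t=3: Δ0=1000101 Δ1=0000101 | 1Δ

2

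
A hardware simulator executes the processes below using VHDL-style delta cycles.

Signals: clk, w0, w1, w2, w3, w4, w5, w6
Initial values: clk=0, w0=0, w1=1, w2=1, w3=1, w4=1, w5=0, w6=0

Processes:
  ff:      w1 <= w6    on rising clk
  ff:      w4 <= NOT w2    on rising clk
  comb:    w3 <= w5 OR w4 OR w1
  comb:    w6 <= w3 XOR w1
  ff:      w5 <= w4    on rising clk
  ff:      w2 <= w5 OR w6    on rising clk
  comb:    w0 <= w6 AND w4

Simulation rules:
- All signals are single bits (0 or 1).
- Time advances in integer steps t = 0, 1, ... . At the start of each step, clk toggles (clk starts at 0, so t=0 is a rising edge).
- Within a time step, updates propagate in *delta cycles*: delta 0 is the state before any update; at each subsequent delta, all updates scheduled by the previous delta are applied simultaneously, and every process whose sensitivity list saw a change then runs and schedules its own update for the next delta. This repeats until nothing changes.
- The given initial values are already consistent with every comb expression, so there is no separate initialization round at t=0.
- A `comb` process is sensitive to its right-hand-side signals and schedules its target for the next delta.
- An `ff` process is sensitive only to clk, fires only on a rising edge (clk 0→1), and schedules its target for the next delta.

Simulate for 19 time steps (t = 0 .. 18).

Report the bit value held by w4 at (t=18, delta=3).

t=0 Δ0: w1=1 w2=1 w4=1 w0=0 w3=1 w6=0 clk=0 w5=0
  Δ1: clk:0→1
  Δ2: w1:1→0, w2:1→0, w4:1→0, w5:0→1
  Δ3: w6:0→1
  (3Δ to stable)
t=1 Δ0: w1=0 w2=0 w4=0 w0=0 w3=1 w6=1 clk=1 w5=1
  Δ1: clk:1→0
  (1Δ to stable)
t=2 Δ0: w1=0 w2=0 w4=0 w0=0 w3=1 w6=1 clk=0 w5=1
  Δ1: clk:0→1
  Δ2: w1:0→1, w2:0→1, w4:0→1, w5:1→0
  Δ3: w0:0→1, w6:1→0
  Δ4: w0:1→0
  (4Δ to stable)
t=3 Δ0: w1=1 w2=1 w4=1 w0=0 w3=1 w6=0 clk=1 w5=0
  Δ1: clk:1→0
  (1Δ to stable)
t=4 Δ0: w1=1 w2=1 w4=1 w0=0 w3=1 w6=0 clk=0 w5=0
  Δ1: clk:0→1
  Δ2: w1:1→0, w2:1→0, w4:1→0, w5:0→1
  Δ3: w6:0→1
  (3Δ to stable)
t=5 Δ0: w1=0 w2=0 w4=0 w0=0 w3=1 w6=1 clk=1 w5=1
  Δ1: clk:1→0
  (1Δ to stable)
t=6 Δ0: w1=0 w2=0 w4=0 w0=0 w3=1 w6=1 clk=0 w5=1
  Δ1: clk:0→1
  Δ2: w1:0→1, w2:0→1, w4:0→1, w5:1→0
  Δ3: w0:0→1, w6:1→0
  Δ4: w0:1→0
  (4Δ to stable)
t=7 Δ0: w1=1 w2=1 w4=1 w0=0 w3=1 w6=0 clk=1 w5=0
  Δ1: clk:1→0
  (1Δ to stable)
t=8 Δ0: w1=1 w2=1 w4=1 w0=0 w3=1 w6=0 clk=0 w5=0
  Δ1: clk:0→1
  Δ2: w1:1→0, w2:1→0, w4:1→0, w5:0→1
  Δ3: w6:0→1
  (3Δ to stable)
t=9 Δ0: w1=0 w2=0 w4=0 w0=0 w3=1 w6=1 clk=1 w5=1
  Δ1: clk:1→0
  (1Δ to stable)
t=10 Δ0: w1=0 w2=0 w4=0 w0=0 w3=1 w6=1 clk=0 w5=1
  Δ1: clk:0→1
  Δ2: w1:0→1, w2:0→1, w4:0→1, w5:1→0
  Δ3: w0:0→1, w6:1→0
  Δ4: w0:1→0
  (4Δ to stable)
t=11 Δ0: w1=1 w2=1 w4=1 w0=0 w3=1 w6=0 clk=1 w5=0
  Δ1: clk:1→0
  (1Δ to stable)
t=12 Δ0: w1=1 w2=1 w4=1 w0=0 w3=1 w6=0 clk=0 w5=0
  Δ1: clk:0→1
  Δ2: w1:1→0, w2:1→0, w4:1→0, w5:0→1
  Δ3: w6:0→1
  (3Δ to stable)
t=13 Δ0: w1=0 w2=0 w4=0 w0=0 w3=1 w6=1 clk=1 w5=1
  Δ1: clk:1→0
  (1Δ to stable)
t=14 Δ0: w1=0 w2=0 w4=0 w0=0 w3=1 w6=1 clk=0 w5=1
  Δ1: clk:0→1
  Δ2: w1:0→1, w2:0→1, w4:0→1, w5:1→0
  Δ3: w0:0→1, w6:1→0
  Δ4: w0:1→0
  (4Δ to stable)
t=15 Δ0: w1=1 w2=1 w4=1 w0=0 w3=1 w6=0 clk=1 w5=0
  Δ1: clk:1→0
  (1Δ to stable)
t=16 Δ0: w1=1 w2=1 w4=1 w0=0 w3=1 w6=0 clk=0 w5=0
  Δ1: clk:0→1
  Δ2: w1:1→0, w2:1→0, w4:1→0, w5:0→1
  Δ3: w6:0→1
  (3Δ to stable)
t=17 Δ0: w1=0 w2=0 w4=0 w0=0 w3=1 w6=1 clk=1 w5=1
  Δ1: clk:1→0
  (1Δ to stable)
t=18 Δ0: w1=0 w2=0 w4=0 w0=0 w3=1 w6=1 clk=0 w5=1
  Δ1: clk:0→1
  Δ2: w1:0→1, w2:0→1, w4:0→1, w5:1→0
  Δ3: w0:0→1, w6:1→0
  Δ4: w0:1→0
  (4Δ to stable)

1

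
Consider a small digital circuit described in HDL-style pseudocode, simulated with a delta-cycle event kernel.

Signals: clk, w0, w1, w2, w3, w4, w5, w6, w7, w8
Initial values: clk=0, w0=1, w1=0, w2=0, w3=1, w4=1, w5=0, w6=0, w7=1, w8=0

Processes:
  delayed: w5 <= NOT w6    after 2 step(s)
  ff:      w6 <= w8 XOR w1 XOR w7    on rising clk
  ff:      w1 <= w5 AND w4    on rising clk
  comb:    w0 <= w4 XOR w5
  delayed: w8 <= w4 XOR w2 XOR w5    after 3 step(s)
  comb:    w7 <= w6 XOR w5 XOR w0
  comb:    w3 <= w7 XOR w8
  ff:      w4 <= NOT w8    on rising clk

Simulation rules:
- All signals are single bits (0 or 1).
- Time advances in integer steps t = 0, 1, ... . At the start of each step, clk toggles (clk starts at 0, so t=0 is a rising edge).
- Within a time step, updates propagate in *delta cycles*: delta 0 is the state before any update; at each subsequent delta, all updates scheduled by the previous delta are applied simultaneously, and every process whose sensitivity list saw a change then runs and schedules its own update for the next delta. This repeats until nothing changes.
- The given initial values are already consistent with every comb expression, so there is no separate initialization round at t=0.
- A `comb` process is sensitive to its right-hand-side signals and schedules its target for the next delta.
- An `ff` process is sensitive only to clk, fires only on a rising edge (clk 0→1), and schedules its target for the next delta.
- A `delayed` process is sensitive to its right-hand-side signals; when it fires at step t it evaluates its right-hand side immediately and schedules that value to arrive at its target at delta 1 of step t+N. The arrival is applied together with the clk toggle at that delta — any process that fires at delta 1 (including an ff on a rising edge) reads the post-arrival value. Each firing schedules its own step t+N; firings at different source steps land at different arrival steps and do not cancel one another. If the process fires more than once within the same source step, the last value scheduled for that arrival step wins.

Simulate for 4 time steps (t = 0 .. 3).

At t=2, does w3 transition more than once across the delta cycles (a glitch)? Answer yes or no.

t=0 Δ0: w1=0 w0=1 w4=1 w7=1 w5=0 w6=0 w8=0 w2=0 clk=0 w3=1
  Δ1: clk:0→1
  Δ2: w6:0→1
  Δ3: w7:1→0
  Δ4: w3:1→0
  (4Δ to stable)
t=1 Δ0: w1=0 w0=1 w4=1 w7=0 w5=0 w6=1 w8=0 w2=0 clk=1 w3=0
  Δ1: clk:1→0
  (1Δ to stable)
t=2 Δ0: w1=0 w0=1 w4=1 w7=0 w5=0 w6=1 w8=0 w2=0 clk=0 w3=0
  Δ1: clk:0→1
  Δ2: w6:1→0
  Δ3: w7:0→1
  Δ4: w3:0→1
  (4Δ to stable)
t=3 Δ0: w1=0 w0=1 w4=1 w7=1 w5=0 w6=0 w8=0 w2=0 clk=1 w3=1
  Δ1: clk:1→0
  (1Δ to stable)

no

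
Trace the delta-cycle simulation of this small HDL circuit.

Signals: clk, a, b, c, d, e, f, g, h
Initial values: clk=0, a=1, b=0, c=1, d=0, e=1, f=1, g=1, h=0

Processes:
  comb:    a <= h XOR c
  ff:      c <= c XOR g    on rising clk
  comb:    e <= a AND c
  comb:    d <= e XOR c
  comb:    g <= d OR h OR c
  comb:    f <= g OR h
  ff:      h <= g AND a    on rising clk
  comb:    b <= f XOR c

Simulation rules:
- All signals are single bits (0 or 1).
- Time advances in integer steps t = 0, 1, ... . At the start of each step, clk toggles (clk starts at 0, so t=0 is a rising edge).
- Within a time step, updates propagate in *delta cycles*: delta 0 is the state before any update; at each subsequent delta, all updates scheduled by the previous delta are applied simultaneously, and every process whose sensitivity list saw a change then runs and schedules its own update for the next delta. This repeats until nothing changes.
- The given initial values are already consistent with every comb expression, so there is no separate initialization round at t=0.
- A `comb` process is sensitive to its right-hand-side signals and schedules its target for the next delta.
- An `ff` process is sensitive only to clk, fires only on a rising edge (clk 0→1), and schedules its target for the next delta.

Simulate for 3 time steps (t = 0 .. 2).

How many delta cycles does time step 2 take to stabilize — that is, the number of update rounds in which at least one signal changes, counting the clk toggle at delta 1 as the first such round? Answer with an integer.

5

[bits: a,clk,d,c,b,f,e,h,g]
t=0: Δ0=100101101 Δ1=110101101 Δ2=110001111 Δ3=111011011 Δ4=110011011 | 4Δ
t=1: Δ0=110011011 Δ1=100011011 | 1Δ
t=2: Δ0=100011011 Δ1=110011011 Δ2=110111011 Δ3=011101111 Δ4=010101011 Δ5=011101011 | 5Δ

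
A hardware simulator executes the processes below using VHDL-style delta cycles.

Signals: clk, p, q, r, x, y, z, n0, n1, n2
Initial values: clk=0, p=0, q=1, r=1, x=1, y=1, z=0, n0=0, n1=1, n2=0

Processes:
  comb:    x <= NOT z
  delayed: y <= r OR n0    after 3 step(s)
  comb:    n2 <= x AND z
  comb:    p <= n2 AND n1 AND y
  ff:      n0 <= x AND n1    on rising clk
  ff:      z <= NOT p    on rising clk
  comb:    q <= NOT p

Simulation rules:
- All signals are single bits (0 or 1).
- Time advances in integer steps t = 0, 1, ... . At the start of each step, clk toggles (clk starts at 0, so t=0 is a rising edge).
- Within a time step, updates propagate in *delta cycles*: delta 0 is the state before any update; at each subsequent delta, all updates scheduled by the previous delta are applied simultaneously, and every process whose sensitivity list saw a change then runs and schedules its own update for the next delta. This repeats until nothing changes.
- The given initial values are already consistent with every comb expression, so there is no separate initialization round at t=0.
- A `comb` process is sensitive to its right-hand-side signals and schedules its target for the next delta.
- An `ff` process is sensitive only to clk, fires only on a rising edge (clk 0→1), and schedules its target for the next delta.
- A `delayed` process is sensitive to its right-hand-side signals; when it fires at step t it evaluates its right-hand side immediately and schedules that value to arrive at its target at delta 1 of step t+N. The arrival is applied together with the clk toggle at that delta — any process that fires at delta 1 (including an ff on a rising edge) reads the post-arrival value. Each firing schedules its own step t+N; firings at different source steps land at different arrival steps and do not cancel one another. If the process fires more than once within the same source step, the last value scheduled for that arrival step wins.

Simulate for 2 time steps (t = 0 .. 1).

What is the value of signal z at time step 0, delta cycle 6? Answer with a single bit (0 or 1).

[bits: clk,q,n1,x,y,p,n2,n0,z,r]
t=0: Δ0=0111100001 Δ1=1111100001 Δ2=1111100111 Δ3=1110101111 Δ4=1110110111 Δ5=1010100111 Δ6=1110100111 | 6Δ
t=1: Δ0=1110100111 Δ1=0110100111 | 1Δ

1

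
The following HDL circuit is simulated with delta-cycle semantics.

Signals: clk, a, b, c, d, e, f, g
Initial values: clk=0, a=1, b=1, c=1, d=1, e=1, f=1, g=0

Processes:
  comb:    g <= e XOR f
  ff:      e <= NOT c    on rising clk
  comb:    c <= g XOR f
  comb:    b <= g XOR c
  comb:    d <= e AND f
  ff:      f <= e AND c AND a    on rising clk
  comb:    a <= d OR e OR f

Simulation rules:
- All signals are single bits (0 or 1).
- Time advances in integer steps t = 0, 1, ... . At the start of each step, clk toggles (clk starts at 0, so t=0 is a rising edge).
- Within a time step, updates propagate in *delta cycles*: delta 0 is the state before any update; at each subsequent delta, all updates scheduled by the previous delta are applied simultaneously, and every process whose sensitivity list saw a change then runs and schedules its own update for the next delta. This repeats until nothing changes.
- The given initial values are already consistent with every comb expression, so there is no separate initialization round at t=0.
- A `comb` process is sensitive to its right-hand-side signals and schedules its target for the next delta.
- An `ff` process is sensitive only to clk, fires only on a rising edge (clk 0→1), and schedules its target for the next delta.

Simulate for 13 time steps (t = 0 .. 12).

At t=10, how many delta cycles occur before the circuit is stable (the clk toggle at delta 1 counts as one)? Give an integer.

4

[bits: a,f,g,e,c,d,b,clk]
t=0: Δ0=11011110 Δ1=11011111 Δ2=11001111 Δ3=11101011 Δ4=11100001 Δ5=11100011 | 5Δ
t=1: Δ0=11100011 Δ1=11100010 | 1Δ
t=2: Δ0=11100010 Δ1=11100011 Δ2=10110011 Δ3=10111011 Δ4=10111001 | 4Δ
t=3: Δ0=10111001 Δ1=10111000 | 1Δ
t=4: Δ0=10111000 Δ1=10111001 Δ2=11101001 Δ3=11100001 Δ4=11100011 | 4Δ
t=5: Δ0=11100011 Δ1=11100010 | 1Δ
t=6: Δ0=11100010 Δ1=11100011 Δ2=10110011 Δ3=10111011 Δ4=10111001 | 4Δ
t=7: Δ0=10111001 Δ1=10111000 | 1Δ
t=8: Δ0=10111000 Δ1=10111001 Δ2=11101001 Δ3=11100001 Δ4=11100011 | 4Δ
t=9: Δ0=11100011 Δ1=11100010 | 1Δ
t=10: Δ0=11100010 Δ1=11100011 Δ2=10110011 Δ3=10111011 Δ4=10111001 | 4Δ
t=11: Δ0=10111001 Δ1=10111000 | 1Δ
t=12: Δ0=10111000 Δ1=10111001 Δ2=11101001 Δ3=11100001 Δ4=11100011 | 4Δ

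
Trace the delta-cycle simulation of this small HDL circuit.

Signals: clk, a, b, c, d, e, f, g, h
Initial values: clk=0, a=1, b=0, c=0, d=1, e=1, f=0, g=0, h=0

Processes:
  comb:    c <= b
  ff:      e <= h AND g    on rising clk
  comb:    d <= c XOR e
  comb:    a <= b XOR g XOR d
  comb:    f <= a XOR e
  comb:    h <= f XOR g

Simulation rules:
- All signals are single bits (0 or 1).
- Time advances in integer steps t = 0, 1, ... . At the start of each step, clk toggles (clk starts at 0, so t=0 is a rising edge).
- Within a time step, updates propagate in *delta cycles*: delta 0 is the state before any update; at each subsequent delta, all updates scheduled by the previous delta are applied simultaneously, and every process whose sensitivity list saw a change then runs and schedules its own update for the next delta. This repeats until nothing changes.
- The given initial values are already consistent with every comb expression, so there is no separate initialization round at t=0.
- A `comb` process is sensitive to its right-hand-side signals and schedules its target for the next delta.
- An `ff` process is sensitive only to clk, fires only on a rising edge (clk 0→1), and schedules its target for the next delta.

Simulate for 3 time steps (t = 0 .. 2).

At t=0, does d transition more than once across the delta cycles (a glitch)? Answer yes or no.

no

t0.Δ0 h=0 g=0 b=0 c=0 f=0 d=1 clk=0 a=1 e=1
t0.Δ1 h=0 g=0 b=0 c=0 f=0 d=1 clk=1 a=1 e=1
t0.Δ2 h=0 g=0 b=0 c=0 f=0 d=1 clk=1 a=1 e=0
t0.Δ3 h=0 g=0 b=0 c=0 f=1 d=0 clk=1 a=1 e=0
t0.Δ4 h=1 g=0 b=0 c=0 f=1 d=0 clk=1 a=0 e=0
t0.Δ5 h=1 g=0 b=0 c=0 f=0 d=0 clk=1 a=0 e=0
t0.Δ6 h=0 g=0 b=0 c=0 f=0 d=0 clk=1 a=0 e=0
t1.Δ0 h=0 g=0 b=0 c=0 f=0 d=0 clk=1 a=0 e=0
t1.Δ1 h=0 g=0 b=0 c=0 f=0 d=0 clk=0 a=0 e=0
t2.Δ0 h=0 g=0 b=0 c=0 f=0 d=0 clk=0 a=0 e=0
t2.Δ1 h=0 g=0 b=0 c=0 f=0 d=0 clk=1 a=0 e=0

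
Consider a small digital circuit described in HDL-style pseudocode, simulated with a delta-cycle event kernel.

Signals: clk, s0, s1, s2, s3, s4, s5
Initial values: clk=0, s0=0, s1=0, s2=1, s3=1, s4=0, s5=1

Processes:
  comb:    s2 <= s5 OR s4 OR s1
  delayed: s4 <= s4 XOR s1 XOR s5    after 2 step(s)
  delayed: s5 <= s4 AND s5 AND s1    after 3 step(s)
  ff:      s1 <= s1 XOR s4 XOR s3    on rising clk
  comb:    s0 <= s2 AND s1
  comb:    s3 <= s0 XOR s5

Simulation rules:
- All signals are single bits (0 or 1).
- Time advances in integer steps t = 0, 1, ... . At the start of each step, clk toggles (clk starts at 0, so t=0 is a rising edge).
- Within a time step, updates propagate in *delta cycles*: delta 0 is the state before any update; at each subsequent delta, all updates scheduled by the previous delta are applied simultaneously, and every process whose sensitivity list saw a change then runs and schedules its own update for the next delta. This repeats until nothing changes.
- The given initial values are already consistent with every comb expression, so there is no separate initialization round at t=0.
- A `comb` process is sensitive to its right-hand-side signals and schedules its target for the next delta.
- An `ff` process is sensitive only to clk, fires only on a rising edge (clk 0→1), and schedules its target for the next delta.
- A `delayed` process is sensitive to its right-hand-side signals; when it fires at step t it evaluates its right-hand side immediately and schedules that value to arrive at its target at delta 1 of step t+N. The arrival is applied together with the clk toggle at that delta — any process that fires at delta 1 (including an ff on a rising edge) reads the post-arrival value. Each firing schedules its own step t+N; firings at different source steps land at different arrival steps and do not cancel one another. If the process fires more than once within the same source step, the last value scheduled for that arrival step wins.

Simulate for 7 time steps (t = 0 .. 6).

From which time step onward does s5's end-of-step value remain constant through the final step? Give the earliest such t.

t0.Δ0 s0=0 s2=1 s3=1 s5=1 s1=0 s4=0 clk=0
t0.Δ1 s0=0 s2=1 s3=1 s5=1 s1=0 s4=0 clk=1
t0.Δ2 s0=0 s2=1 s3=1 s5=1 s1=1 s4=0 clk=1
t0.Δ3 s0=1 s2=1 s3=1 s5=1 s1=1 s4=0 clk=1
t0.Δ4 s0=1 s2=1 s3=0 s5=1 s1=1 s4=0 clk=1
t1.Δ0 s0=1 s2=1 s3=0 s5=1 s1=1 s4=0 clk=1
t1.Δ1 s0=1 s2=1 s3=0 s5=1 s1=1 s4=0 clk=0
t2.Δ0 s0=1 s2=1 s3=0 s5=1 s1=1 s4=0 clk=0
t2.Δ1 s0=1 s2=1 s3=0 s5=1 s1=1 s4=0 clk=1
t3.Δ0 s0=1 s2=1 s3=0 s5=1 s1=1 s4=0 clk=1
t3.Δ1 s0=1 s2=1 s3=0 s5=0 s1=1 s4=0 clk=0
t3.Δ2 s0=1 s2=1 s3=1 s5=0 s1=1 s4=0 clk=0
t4.Δ0 s0=1 s2=1 s3=1 s5=0 s1=1 s4=0 clk=0
t4.Δ1 s0=1 s2=1 s3=1 s5=0 s1=1 s4=0 clk=1
t4.Δ2 s0=1 s2=1 s3=1 s5=0 s1=0 s4=0 clk=1
t4.Δ3 s0=0 s2=0 s3=1 s5=0 s1=0 s4=0 clk=1
t4.Δ4 s0=0 s2=0 s3=0 s5=0 s1=0 s4=0 clk=1
t5.Δ0 s0=0 s2=0 s3=0 s5=0 s1=0 s4=0 clk=1
t5.Δ1 s0=0 s2=0 s3=0 s5=0 s1=0 s4=1 clk=0
t5.Δ2 s0=0 s2=1 s3=0 s5=0 s1=0 s4=1 clk=0
t6.Δ0 s0=0 s2=1 s3=0 s5=0 s1=0 s4=1 clk=0
t6.Δ1 s0=0 s2=1 s3=0 s5=0 s1=0 s4=0 clk=1
t6.Δ2 s0=0 s2=0 s3=0 s5=0 s1=0 s4=0 clk=1

3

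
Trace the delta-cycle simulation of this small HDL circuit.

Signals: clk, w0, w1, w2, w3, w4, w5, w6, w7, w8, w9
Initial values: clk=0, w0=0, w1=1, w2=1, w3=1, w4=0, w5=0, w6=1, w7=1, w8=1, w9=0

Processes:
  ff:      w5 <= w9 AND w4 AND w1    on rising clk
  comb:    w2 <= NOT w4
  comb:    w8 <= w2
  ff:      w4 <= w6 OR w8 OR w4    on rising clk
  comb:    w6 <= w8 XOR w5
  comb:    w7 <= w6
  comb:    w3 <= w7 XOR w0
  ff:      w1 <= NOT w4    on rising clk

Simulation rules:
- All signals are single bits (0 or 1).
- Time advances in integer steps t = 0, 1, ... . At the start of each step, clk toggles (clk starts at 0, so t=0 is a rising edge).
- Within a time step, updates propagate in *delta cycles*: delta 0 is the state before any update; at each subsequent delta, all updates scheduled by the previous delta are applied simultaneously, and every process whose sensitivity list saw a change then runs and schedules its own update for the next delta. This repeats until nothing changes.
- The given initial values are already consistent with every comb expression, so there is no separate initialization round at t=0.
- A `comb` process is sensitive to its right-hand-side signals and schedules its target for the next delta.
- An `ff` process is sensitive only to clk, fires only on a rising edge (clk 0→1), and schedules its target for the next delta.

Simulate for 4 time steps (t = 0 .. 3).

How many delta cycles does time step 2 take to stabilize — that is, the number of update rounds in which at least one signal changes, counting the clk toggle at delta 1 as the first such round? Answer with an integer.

2

t0.Δ0 w2=1 w8=1 w9=0 w3=1 clk=0 w1=1 w4=0 w6=1 w0=0 w7=1 w5=0
t0.Δ1 w2=1 w8=1 w9=0 w3=1 clk=1 w1=1 w4=0 w6=1 w0=0 w7=1 w5=0
t0.Δ2 w2=1 w8=1 w9=0 w3=1 clk=1 w1=1 w4=1 w6=1 w0=0 w7=1 w5=0
t0.Δ3 w2=0 w8=1 w9=0 w3=1 clk=1 w1=1 w4=1 w6=1 w0=0 w7=1 w5=0
t0.Δ4 w2=0 w8=0 w9=0 w3=1 clk=1 w1=1 w4=1 w6=1 w0=0 w7=1 w5=0
t0.Δ5 w2=0 w8=0 w9=0 w3=1 clk=1 w1=1 w4=1 w6=0 w0=0 w7=1 w5=0
t0.Δ6 w2=0 w8=0 w9=0 w3=1 clk=1 w1=1 w4=1 w6=0 w0=0 w7=0 w5=0
t0.Δ7 w2=0 w8=0 w9=0 w3=0 clk=1 w1=1 w4=1 w6=0 w0=0 w7=0 w5=0
t1.Δ0 w2=0 w8=0 w9=0 w3=0 clk=1 w1=1 w4=1 w6=0 w0=0 w7=0 w5=0
t1.Δ1 w2=0 w8=0 w9=0 w3=0 clk=0 w1=1 w4=1 w6=0 w0=0 w7=0 w5=0
t2.Δ0 w2=0 w8=0 w9=0 w3=0 clk=0 w1=1 w4=1 w6=0 w0=0 w7=0 w5=0
t2.Δ1 w2=0 w8=0 w9=0 w3=0 clk=1 w1=1 w4=1 w6=0 w0=0 w7=0 w5=0
t2.Δ2 w2=0 w8=0 w9=0 w3=0 clk=1 w1=0 w4=1 w6=0 w0=0 w7=0 w5=0
t3.Δ0 w2=0 w8=0 w9=0 w3=0 clk=1 w1=0 w4=1 w6=0 w0=0 w7=0 w5=0
t3.Δ1 w2=0 w8=0 w9=0 w3=0 clk=0 w1=0 w4=1 w6=0 w0=0 w7=0 w5=0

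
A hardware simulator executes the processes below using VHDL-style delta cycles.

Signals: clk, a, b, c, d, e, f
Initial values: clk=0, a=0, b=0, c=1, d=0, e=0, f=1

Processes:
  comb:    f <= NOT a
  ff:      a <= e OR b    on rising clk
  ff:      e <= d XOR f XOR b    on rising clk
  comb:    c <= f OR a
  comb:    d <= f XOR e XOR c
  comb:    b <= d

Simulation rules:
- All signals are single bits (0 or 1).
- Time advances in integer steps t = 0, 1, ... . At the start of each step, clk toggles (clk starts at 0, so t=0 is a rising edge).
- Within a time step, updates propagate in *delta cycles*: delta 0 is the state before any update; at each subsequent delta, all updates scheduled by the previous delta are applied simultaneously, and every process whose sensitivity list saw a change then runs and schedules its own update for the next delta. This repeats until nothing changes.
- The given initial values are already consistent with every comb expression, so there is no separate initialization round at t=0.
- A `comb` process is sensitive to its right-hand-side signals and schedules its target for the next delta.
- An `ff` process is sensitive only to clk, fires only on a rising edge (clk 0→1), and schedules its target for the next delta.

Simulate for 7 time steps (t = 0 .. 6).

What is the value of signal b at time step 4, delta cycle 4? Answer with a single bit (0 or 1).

1

t0.Δ0 f=1 clk=0 a=0 e=0 b=0 c=1 d=0
t0.Δ1 f=1 clk=1 a=0 e=0 b=0 c=1 d=0
t0.Δ2 f=1 clk=1 a=0 e=1 b=0 c=1 d=0
t0.Δ3 f=1 clk=1 a=0 e=1 b=0 c=1 d=1
t0.Δ4 f=1 clk=1 a=0 e=1 b=1 c=1 d=1
t1.Δ0 f=1 clk=1 a=0 e=1 b=1 c=1 d=1
t1.Δ1 f=1 clk=0 a=0 e=1 b=1 c=1 d=1
t2.Δ0 f=1 clk=0 a=0 e=1 b=1 c=1 d=1
t2.Δ1 f=1 clk=1 a=0 e=1 b=1 c=1 d=1
t2.Δ2 f=1 clk=1 a=1 e=1 b=1 c=1 d=1
t2.Δ3 f=0 clk=1 a=1 e=1 b=1 c=1 d=1
t2.Δ4 f=0 clk=1 a=1 e=1 b=1 c=1 d=0
t2.Δ5 f=0 clk=1 a=1 e=1 b=0 c=1 d=0
t3.Δ0 f=0 clk=1 a=1 e=1 b=0 c=1 d=0
t3.Δ1 f=0 clk=0 a=1 e=1 b=0 c=1 d=0
t4.Δ0 f=0 clk=0 a=1 e=1 b=0 c=1 d=0
t4.Δ1 f=0 clk=1 a=1 e=1 b=0 c=1 d=0
t4.Δ2 f=0 clk=1 a=1 e=0 b=0 c=1 d=0
t4.Δ3 f=0 clk=1 a=1 e=0 b=0 c=1 d=1
t4.Δ4 f=0 clk=1 a=1 e=0 b=1 c=1 d=1
t5.Δ0 f=0 clk=1 a=1 e=0 b=1 c=1 d=1
t5.Δ1 f=0 clk=0 a=1 e=0 b=1 c=1 d=1
t6.Δ0 f=0 clk=0 a=1 e=0 b=1 c=1 d=1
t6.Δ1 f=0 clk=1 a=1 e=0 b=1 c=1 d=1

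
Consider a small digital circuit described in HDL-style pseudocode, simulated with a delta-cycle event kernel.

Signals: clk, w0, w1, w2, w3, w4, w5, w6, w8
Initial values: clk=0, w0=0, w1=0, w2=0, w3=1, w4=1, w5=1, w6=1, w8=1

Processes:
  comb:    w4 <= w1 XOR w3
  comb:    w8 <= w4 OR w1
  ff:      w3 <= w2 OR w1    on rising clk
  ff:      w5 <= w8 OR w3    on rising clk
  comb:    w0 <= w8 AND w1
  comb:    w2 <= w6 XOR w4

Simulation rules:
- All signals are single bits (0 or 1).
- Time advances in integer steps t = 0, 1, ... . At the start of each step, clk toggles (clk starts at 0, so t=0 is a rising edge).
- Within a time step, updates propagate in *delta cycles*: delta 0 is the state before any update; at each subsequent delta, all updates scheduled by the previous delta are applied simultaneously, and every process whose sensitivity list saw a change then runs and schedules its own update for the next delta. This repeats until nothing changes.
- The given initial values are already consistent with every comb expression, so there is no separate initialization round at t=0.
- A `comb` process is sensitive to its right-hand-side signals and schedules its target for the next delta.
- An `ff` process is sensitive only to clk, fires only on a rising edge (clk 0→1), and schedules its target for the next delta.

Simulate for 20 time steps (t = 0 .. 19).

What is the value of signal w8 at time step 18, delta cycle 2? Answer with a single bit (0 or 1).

[bits: w2,w0,w8,w1,w3,w4,w6,clk,w5]
t=0: Δ0=001011101 Δ1=001011111 Δ2=001001111 Δ3=001000111 Δ4=100000111 | 4Δ
t=1: Δ0=100000111 Δ1=100000101 | 1Δ
t=2: Δ0=100000101 Δ1=100000111 Δ2=100010110 Δ3=100011110 Δ4=001011110 | 4Δ
t=3: Δ0=001011110 Δ1=001011100 | 1Δ
t=4: Δ0=001011100 Δ1=001011110 Δ2=001001111 Δ3=001000111 Δ4=100000111 | 4Δ
t=5: Δ0=100000111 Δ1=100000101 | 1Δ
t=6: Δ0=100000101 Δ1=100000111 Δ2=100010110 Δ3=100011110 Δ4=001011110 | 4Δ
t=7: Δ0=001011110 Δ1=001011100 | 1Δ
t=8: Δ0=001011100 Δ1=001011110 Δ2=001001111 Δ3=001000111 Δ4=100000111 | 4Δ
t=9: Δ0=100000111 Δ1=100000101 | 1Δ
t=10: Δ0=100000101 Δ1=100000111 Δ2=100010110 Δ3=100011110 Δ4=001011110 | 4Δ
t=11: Δ0=001011110 Δ1=001011100 | 1Δ
t=12: Δ0=001011100 Δ1=001011110 Δ2=001001111 Δ3=001000111 Δ4=100000111 | 4Δ
t=13: Δ0=100000111 Δ1=100000101 | 1Δ
t=14: Δ0=100000101 Δ1=100000111 Δ2=100010110 Δ3=100011110 Δ4=001011110 | 4Δ
t=15: Δ0=001011110 Δ1=001011100 | 1Δ
t=16: Δ0=001011100 Δ1=001011110 Δ2=001001111 Δ3=001000111 Δ4=100000111 | 4Δ
t=17: Δ0=100000111 Δ1=100000101 | 1Δ
t=18: Δ0=100000101 Δ1=100000111 Δ2=100010110 Δ3=100011110 Δ4=001011110 | 4Δ
t=19: Δ0=001011110 Δ1=001011100 | 1Δ

0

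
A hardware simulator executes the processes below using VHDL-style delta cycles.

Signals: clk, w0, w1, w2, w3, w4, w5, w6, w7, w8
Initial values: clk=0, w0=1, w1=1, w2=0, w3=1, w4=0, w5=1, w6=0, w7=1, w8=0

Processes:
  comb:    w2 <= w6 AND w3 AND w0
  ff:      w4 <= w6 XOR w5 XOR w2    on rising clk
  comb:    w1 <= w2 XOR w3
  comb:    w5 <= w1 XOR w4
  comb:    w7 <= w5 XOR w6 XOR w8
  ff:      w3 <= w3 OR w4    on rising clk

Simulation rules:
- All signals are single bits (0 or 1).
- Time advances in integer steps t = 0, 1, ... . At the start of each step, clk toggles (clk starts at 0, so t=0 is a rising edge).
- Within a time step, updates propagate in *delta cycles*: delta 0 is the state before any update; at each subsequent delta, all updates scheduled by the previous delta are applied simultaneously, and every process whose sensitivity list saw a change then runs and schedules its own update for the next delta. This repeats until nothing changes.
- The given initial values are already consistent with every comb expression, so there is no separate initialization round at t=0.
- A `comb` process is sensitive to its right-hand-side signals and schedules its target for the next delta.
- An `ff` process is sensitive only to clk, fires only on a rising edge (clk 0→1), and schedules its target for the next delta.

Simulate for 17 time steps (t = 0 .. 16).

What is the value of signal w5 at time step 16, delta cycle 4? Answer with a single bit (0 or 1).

t0.Δ0 w0=1 w6=0 w2=0 w3=1 w1=1 clk=0 w7=1 w4=0 w8=0 w5=1
t0.Δ1 w0=1 w6=0 w2=0 w3=1 w1=1 clk=1 w7=1 w4=0 w8=0 w5=1
t0.Δ2 w0=1 w6=0 w2=0 w3=1 w1=1 clk=1 w7=1 w4=1 w8=0 w5=1
t0.Δ3 w0=1 w6=0 w2=0 w3=1 w1=1 clk=1 w7=1 w4=1 w8=0 w5=0
t0.Δ4 w0=1 w6=0 w2=0 w3=1 w1=1 clk=1 w7=0 w4=1 w8=0 w5=0
t1.Δ0 w0=1 w6=0 w2=0 w3=1 w1=1 clk=1 w7=0 w4=1 w8=0 w5=0
t1.Δ1 w0=1 w6=0 w2=0 w3=1 w1=1 clk=0 w7=0 w4=1 w8=0 w5=0
t2.Δ0 w0=1 w6=0 w2=0 w3=1 w1=1 clk=0 w7=0 w4=1 w8=0 w5=0
t2.Δ1 w0=1 w6=0 w2=0 w3=1 w1=1 clk=1 w7=0 w4=1 w8=0 w5=0
t2.Δ2 w0=1 w6=0 w2=0 w3=1 w1=1 clk=1 w7=0 w4=0 w8=0 w5=0
t2.Δ3 w0=1 w6=0 w2=0 w3=1 w1=1 clk=1 w7=0 w4=0 w8=0 w5=1
t2.Δ4 w0=1 w6=0 w2=0 w3=1 w1=1 clk=1 w7=1 w4=0 w8=0 w5=1
t3.Δ0 w0=1 w6=0 w2=0 w3=1 w1=1 clk=1 w7=1 w4=0 w8=0 w5=1
t3.Δ1 w0=1 w6=0 w2=0 w3=1 w1=1 clk=0 w7=1 w4=0 w8=0 w5=1
t4.Δ0 w0=1 w6=0 w2=0 w3=1 w1=1 clk=0 w7=1 w4=0 w8=0 w5=1
t4.Δ1 w0=1 w6=0 w2=0 w3=1 w1=1 clk=1 w7=1 w4=0 w8=0 w5=1
t4.Δ2 w0=1 w6=0 w2=0 w3=1 w1=1 clk=1 w7=1 w4=1 w8=0 w5=1
t4.Δ3 w0=1 w6=0 w2=0 w3=1 w1=1 clk=1 w7=1 w4=1 w8=0 w5=0
t4.Δ4 w0=1 w6=0 w2=0 w3=1 w1=1 clk=1 w7=0 w4=1 w8=0 w5=0
t5.Δ0 w0=1 w6=0 w2=0 w3=1 w1=1 clk=1 w7=0 w4=1 w8=0 w5=0
t5.Δ1 w0=1 w6=0 w2=0 w3=1 w1=1 clk=0 w7=0 w4=1 w8=0 w5=0
t6.Δ0 w0=1 w6=0 w2=0 w3=1 w1=1 clk=0 w7=0 w4=1 w8=0 w5=0
t6.Δ1 w0=1 w6=0 w2=0 w3=1 w1=1 clk=1 w7=0 w4=1 w8=0 w5=0
t6.Δ2 w0=1 w6=0 w2=0 w3=1 w1=1 clk=1 w7=0 w4=0 w8=0 w5=0
t6.Δ3 w0=1 w6=0 w2=0 w3=1 w1=1 clk=1 w7=0 w4=0 w8=0 w5=1
t6.Δ4 w0=1 w6=0 w2=0 w3=1 w1=1 clk=1 w7=1 w4=0 w8=0 w5=1
t7.Δ0 w0=1 w6=0 w2=0 w3=1 w1=1 clk=1 w7=1 w4=0 w8=0 w5=1
t7.Δ1 w0=1 w6=0 w2=0 w3=1 w1=1 clk=0 w7=1 w4=0 w8=0 w5=1
t8.Δ0 w0=1 w6=0 w2=0 w3=1 w1=1 clk=0 w7=1 w4=0 w8=0 w5=1
t8.Δ1 w0=1 w6=0 w2=0 w3=1 w1=1 clk=1 w7=1 w4=0 w8=0 w5=1
t8.Δ2 w0=1 w6=0 w2=0 w3=1 w1=1 clk=1 w7=1 w4=1 w8=0 w5=1
t8.Δ3 w0=1 w6=0 w2=0 w3=1 w1=1 clk=1 w7=1 w4=1 w8=0 w5=0
t8.Δ4 w0=1 w6=0 w2=0 w3=1 w1=1 clk=1 w7=0 w4=1 w8=0 w5=0
t9.Δ0 w0=1 w6=0 w2=0 w3=1 w1=1 clk=1 w7=0 w4=1 w8=0 w5=0
t9.Δ1 w0=1 w6=0 w2=0 w3=1 w1=1 clk=0 w7=0 w4=1 w8=0 w5=0
t10.Δ0 w0=1 w6=0 w2=0 w3=1 w1=1 clk=0 w7=0 w4=1 w8=0 w5=0
t10.Δ1 w0=1 w6=0 w2=0 w3=1 w1=1 clk=1 w7=0 w4=1 w8=0 w5=0
t10.Δ2 w0=1 w6=0 w2=0 w3=1 w1=1 clk=1 w7=0 w4=0 w8=0 w5=0
t10.Δ3 w0=1 w6=0 w2=0 w3=1 w1=1 clk=1 w7=0 w4=0 w8=0 w5=1
t10.Δ4 w0=1 w6=0 w2=0 w3=1 w1=1 clk=1 w7=1 w4=0 w8=0 w5=1
t11.Δ0 w0=1 w6=0 w2=0 w3=1 w1=1 clk=1 w7=1 w4=0 w8=0 w5=1
t11.Δ1 w0=1 w6=0 w2=0 w3=1 w1=1 clk=0 w7=1 w4=0 w8=0 w5=1
t12.Δ0 w0=1 w6=0 w2=0 w3=1 w1=1 clk=0 w7=1 w4=0 w8=0 w5=1
t12.Δ1 w0=1 w6=0 w2=0 w3=1 w1=1 clk=1 w7=1 w4=0 w8=0 w5=1
t12.Δ2 w0=1 w6=0 w2=0 w3=1 w1=1 clk=1 w7=1 w4=1 w8=0 w5=1
t12.Δ3 w0=1 w6=0 w2=0 w3=1 w1=1 clk=1 w7=1 w4=1 w8=0 w5=0
t12.Δ4 w0=1 w6=0 w2=0 w3=1 w1=1 clk=1 w7=0 w4=1 w8=0 w5=0
t13.Δ0 w0=1 w6=0 w2=0 w3=1 w1=1 clk=1 w7=0 w4=1 w8=0 w5=0
t13.Δ1 w0=1 w6=0 w2=0 w3=1 w1=1 clk=0 w7=0 w4=1 w8=0 w5=0
t14.Δ0 w0=1 w6=0 w2=0 w3=1 w1=1 clk=0 w7=0 w4=1 w8=0 w5=0
t14.Δ1 w0=1 w6=0 w2=0 w3=1 w1=1 clk=1 w7=0 w4=1 w8=0 w5=0
t14.Δ2 w0=1 w6=0 w2=0 w3=1 w1=1 clk=1 w7=0 w4=0 w8=0 w5=0
t14.Δ3 w0=1 w6=0 w2=0 w3=1 w1=1 clk=1 w7=0 w4=0 w8=0 w5=1
t14.Δ4 w0=1 w6=0 w2=0 w3=1 w1=1 clk=1 w7=1 w4=0 w8=0 w5=1
t15.Δ0 w0=1 w6=0 w2=0 w3=1 w1=1 clk=1 w7=1 w4=0 w8=0 w5=1
t15.Δ1 w0=1 w6=0 w2=0 w3=1 w1=1 clk=0 w7=1 w4=0 w8=0 w5=1
t16.Δ0 w0=1 w6=0 w2=0 w3=1 w1=1 clk=0 w7=1 w4=0 w8=0 w5=1
t16.Δ1 w0=1 w6=0 w2=0 w3=1 w1=1 clk=1 w7=1 w4=0 w8=0 w5=1
t16.Δ2 w0=1 w6=0 w2=0 w3=1 w1=1 clk=1 w7=1 w4=1 w8=0 w5=1
t16.Δ3 w0=1 w6=0 w2=0 w3=1 w1=1 clk=1 w7=1 w4=1 w8=0 w5=0
t16.Δ4 w0=1 w6=0 w2=0 w3=1 w1=1 clk=1 w7=0 w4=1 w8=0 w5=0

0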